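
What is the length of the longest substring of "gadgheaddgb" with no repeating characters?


Input: "gadgheaddgb"
Sliding window (track last position of each char):
  Position 0 ('g'): window [0,0] length 1 -- new best
  Position 1 ('a'): window [0,1] length 2 -- new best
  Position 2 ('d'): window [0,2] length 3 -- new best
  Position 3 ('g'): repeat (last at 0), move window start to 1
  Position 3 ('g'): window [1,3] length 3
  Position 4 ('h'): window [1,4] length 4 -- new best
  Position 5 ('e'): window [1,5] length 5 -- new best
  Position 6 ('a'): repeat (last at 1), move window start to 2
  Position 6 ('a'): window [2,6] length 5
  Position 7 ('d'): repeat (last at 2), move window start to 3
  Position 7 ('d'): window [3,7] length 5
  Position 8 ('d'): repeat (last at 7), move window start to 8
  Position 8 ('d'): window [8,8] length 1
  Position 9 ('g'): window [8,9] length 2
  Position 10 ('b'): window [8,10] length 3
Longest substring with no repeats: "adghe" with length 5

5


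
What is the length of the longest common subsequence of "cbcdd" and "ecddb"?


LCS of "cbcdd" and "ecddb"
DP table:
           e    c    d    d    b
      0    0    0    0    0    0
  c   0    0    1    1    1    1
  b   0    0    1    1    1    2
  c   0    0    1    1    1    2
  d   0    0    1    2    2    2
  d   0    0    1    2    3    3
LCS length = dp[5][5] = 3

3


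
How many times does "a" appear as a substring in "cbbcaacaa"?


Searching for "a" in "cbbcaacaa"
Scanning each position:
  Position 0: "c" => no
  Position 1: "b" => no
  Position 2: "b" => no
  Position 3: "c" => no
  Position 4: "a" => MATCH
  Position 5: "a" => MATCH
  Position 6: "c" => no
  Position 7: "a" => MATCH
  Position 8: "a" => MATCH
Total occurrences: 4

4


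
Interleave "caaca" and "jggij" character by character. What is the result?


Interleaving "caaca" and "jggij":
  Position 0: 'c' from first, 'j' from second => "cj"
  Position 1: 'a' from first, 'g' from second => "ag"
  Position 2: 'a' from first, 'g' from second => "ag"
  Position 3: 'c' from first, 'i' from second => "ci"
  Position 4: 'a' from first, 'j' from second => "aj"
Result: cjagagciaj

cjagagciaj


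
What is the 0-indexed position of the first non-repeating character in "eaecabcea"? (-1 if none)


Input: eaecabcea
Character frequencies:
  'a': 3
  'b': 1
  'c': 2
  'e': 3
Scanning left to right for freq == 1:
  Position 0 ('e'): freq=3, skip
  Position 1 ('a'): freq=3, skip
  Position 2 ('e'): freq=3, skip
  Position 3 ('c'): freq=2, skip
  Position 4 ('a'): freq=3, skip
  Position 5 ('b'): unique! => answer = 5

5


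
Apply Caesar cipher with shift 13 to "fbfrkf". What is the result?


Caesar cipher: shift "fbfrkf" by 13
  'f' (pos 5) + 13 = pos 18 = 's'
  'b' (pos 1) + 13 = pos 14 = 'o'
  'f' (pos 5) + 13 = pos 18 = 's'
  'r' (pos 17) + 13 = pos 4 = 'e'
  'k' (pos 10) + 13 = pos 23 = 'x'
  'f' (pos 5) + 13 = pos 18 = 's'
Result: sosexs

sosexs


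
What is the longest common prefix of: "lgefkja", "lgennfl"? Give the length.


Words: lgefkja, lgennfl
  Position 0: all 'l' => match
  Position 1: all 'g' => match
  Position 2: all 'e' => match
  Position 3: ('f', 'n') => mismatch, stop
LCP = "lge" (length 3)

3


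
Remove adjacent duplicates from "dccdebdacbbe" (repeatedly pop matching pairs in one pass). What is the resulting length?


Input: dccdebdacbbe
Stack-based adjacent duplicate removal:
  Read 'd': push. Stack: d
  Read 'c': push. Stack: dc
  Read 'c': matches stack top 'c' => pop. Stack: d
  Read 'd': matches stack top 'd' => pop. Stack: (empty)
  Read 'e': push. Stack: e
  Read 'b': push. Stack: eb
  Read 'd': push. Stack: ebd
  Read 'a': push. Stack: ebda
  Read 'c': push. Stack: ebdac
  Read 'b': push. Stack: ebdacb
  Read 'b': matches stack top 'b' => pop. Stack: ebdac
  Read 'e': push. Stack: ebdace
Final stack: "ebdace" (length 6)

6


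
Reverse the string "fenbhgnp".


Input: fenbhgnp
Reading characters right to left:
  Position 7: 'p'
  Position 6: 'n'
  Position 5: 'g'
  Position 4: 'h'
  Position 3: 'b'
  Position 2: 'n'
  Position 1: 'e'
  Position 0: 'f'
Reversed: pnghbnef

pnghbnef


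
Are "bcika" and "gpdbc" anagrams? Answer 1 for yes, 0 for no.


Strings: "bcika", "gpdbc"
Sorted first:  abcik
Sorted second: bcdgp
Differ at position 0: 'a' vs 'b' => not anagrams

0


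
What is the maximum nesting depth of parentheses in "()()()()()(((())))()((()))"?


Input: "()()()()()(((())))()((()))"
Tracking depth:
  Position 0 '(': depth becomes 1
  Position 1 ')': depth becomes 0
  Position 2 '(': depth becomes 1
  Position 3 ')': depth becomes 0
  Position 4 '(': depth becomes 1
  Position 5 ')': depth becomes 0
  Position 6 '(': depth becomes 1
  Position 7 ')': depth becomes 0
  Position 8 '(': depth becomes 1
  Position 9 ')': depth becomes 0
  Position 10 '(': depth becomes 1
  Position 11 '(': depth becomes 2
  Position 12 '(': depth becomes 3
  Position 13 '(': depth becomes 4
  Position 14 ')': depth becomes 3
  Position 15 ')': depth becomes 2
  Position 16 ')': depth becomes 1
  Position 17 ')': depth becomes 0
  Position 18 '(': depth becomes 1
  Position 19 ')': depth becomes 0
  Position 20 '(': depth becomes 1
  Position 21 '(': depth becomes 2
  Position 22 '(': depth becomes 3
  Position 23 ')': depth becomes 2
  Position 24 ')': depth becomes 1
  Position 25 ')': depth becomes 0
Maximum depth reached: 4

4


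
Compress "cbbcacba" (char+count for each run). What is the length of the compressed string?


Input: cbbcacba
Runs:
  'c' x 1 => "c1"
  'b' x 2 => "b2"
  'c' x 1 => "c1"
  'a' x 1 => "a1"
  'c' x 1 => "c1"
  'b' x 1 => "b1"
  'a' x 1 => "a1"
Compressed: "c1b2c1a1c1b1a1"
Compressed length: 14

14


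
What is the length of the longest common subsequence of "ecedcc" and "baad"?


LCS of "ecedcc" and "baad"
DP table:
           b    a    a    d
      0    0    0    0    0
  e   0    0    0    0    0
  c   0    0    0    0    0
  e   0    0    0    0    0
  d   0    0    0    0    1
  c   0    0    0    0    1
  c   0    0    0    0    1
LCS length = dp[6][4] = 1

1


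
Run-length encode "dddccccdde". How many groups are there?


Input: dddccccdde
Scanning for consecutive runs:
  Group 1: 'd' x 3 (positions 0-2)
  Group 2: 'c' x 4 (positions 3-6)
  Group 3: 'd' x 2 (positions 7-8)
  Group 4: 'e' x 1 (positions 9-9)
Total groups: 4

4


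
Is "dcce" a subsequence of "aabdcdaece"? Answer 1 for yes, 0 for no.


Check if "dcce" is a subsequence of "aabdcdaece"
Greedy scan:
  Position 0 ('a'): no match needed
  Position 1 ('a'): no match needed
  Position 2 ('b'): no match needed
  Position 3 ('d'): matches sub[0] = 'd'
  Position 4 ('c'): matches sub[1] = 'c'
  Position 5 ('d'): no match needed
  Position 6 ('a'): no match needed
  Position 7 ('e'): no match needed
  Position 8 ('c'): matches sub[2] = 'c'
  Position 9 ('e'): matches sub[3] = 'e'
All 4 characters matched => is a subsequence

1


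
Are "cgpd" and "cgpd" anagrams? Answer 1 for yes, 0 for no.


Strings: "cgpd", "cgpd"
Sorted first:  cdgp
Sorted second: cdgp
Sorted forms match => anagrams

1


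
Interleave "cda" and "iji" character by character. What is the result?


Interleaving "cda" and "iji":
  Position 0: 'c' from first, 'i' from second => "ci"
  Position 1: 'd' from first, 'j' from second => "dj"
  Position 2: 'a' from first, 'i' from second => "ai"
Result: cidjai

cidjai


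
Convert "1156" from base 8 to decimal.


Input: "1156" in base 8
Positional expansion:
  Digit '1' (value 1) x 8^3 = 512
  Digit '1' (value 1) x 8^2 = 64
  Digit '5' (value 5) x 8^1 = 40
  Digit '6' (value 6) x 8^0 = 6
Sum = 622

622


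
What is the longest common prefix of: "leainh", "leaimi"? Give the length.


Words: leainh, leaimi
  Position 0: all 'l' => match
  Position 1: all 'e' => match
  Position 2: all 'a' => match
  Position 3: all 'i' => match
  Position 4: ('n', 'm') => mismatch, stop
LCP = "leai" (length 4)

4


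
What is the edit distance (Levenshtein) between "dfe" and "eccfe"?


Computing edit distance: "dfe" -> "eccfe"
DP table:
           e    c    c    f    e
      0    1    2    3    4    5
  d   1    1    2    3    4    5
  f   2    2    2    3    3    4
  e   3    2    3    3    4    3
Edit distance = dp[3][5] = 3

3


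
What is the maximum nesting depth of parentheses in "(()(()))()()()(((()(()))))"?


Input: "(()(()))()()()(((()(()))))"
Tracking depth:
  Position 0 '(': depth becomes 1
  Position 1 '(': depth becomes 2
  Position 2 ')': depth becomes 1
  Position 3 '(': depth becomes 2
  Position 4 '(': depth becomes 3
  Position 5 ')': depth becomes 2
  Position 6 ')': depth becomes 1
  Position 7 ')': depth becomes 0
  Position 8 '(': depth becomes 1
  Position 9 ')': depth becomes 0
  Position 10 '(': depth becomes 1
  Position 11 ')': depth becomes 0
  Position 12 '(': depth becomes 1
  Position 13 ')': depth becomes 0
  Position 14 '(': depth becomes 1
  Position 15 '(': depth becomes 2
  Position 16 '(': depth becomes 3
  Position 17 '(': depth becomes 4
  Position 18 ')': depth becomes 3
  Position 19 '(': depth becomes 4
  Position 20 '(': depth becomes 5
  Position 21 ')': depth becomes 4
  Position 22 ')': depth becomes 3
  Position 23 ')': depth becomes 2
  Position 24 ')': depth becomes 1
  Position 25 ')': depth becomes 0
Maximum depth reached: 5

5


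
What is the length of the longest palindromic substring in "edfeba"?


Input: "edfeba"
Checking substrings for palindromes:
  No multi-char palindromic substrings found
Longest palindromic substring: "e" with length 1

1


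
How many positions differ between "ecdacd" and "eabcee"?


Comparing "ecdacd" and "eabcee" position by position:
  Position 0: 'e' vs 'e' => same
  Position 1: 'c' vs 'a' => DIFFER
  Position 2: 'd' vs 'b' => DIFFER
  Position 3: 'a' vs 'c' => DIFFER
  Position 4: 'c' vs 'e' => DIFFER
  Position 5: 'd' vs 'e' => DIFFER
Positions that differ: 5

5


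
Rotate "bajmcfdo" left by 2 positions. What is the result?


Input: "bajmcfdo", rotate left by 2
First 2 characters: "ba"
Remaining characters: "jmcfdo"
Concatenate remaining + first: "jmcfdo" + "ba" = "jmcfdoba"

jmcfdoba


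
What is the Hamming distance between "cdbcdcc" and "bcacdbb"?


Comparing "cdbcdcc" and "bcacdbb" position by position:
  Position 0: 'c' vs 'b' => differ
  Position 1: 'd' vs 'c' => differ
  Position 2: 'b' vs 'a' => differ
  Position 3: 'c' vs 'c' => same
  Position 4: 'd' vs 'd' => same
  Position 5: 'c' vs 'b' => differ
  Position 6: 'c' vs 'b' => differ
Total differences (Hamming distance): 5

5


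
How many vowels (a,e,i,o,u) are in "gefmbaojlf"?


Input: gefmbaojlf
Checking each character:
  'g' at position 0: consonant
  'e' at position 1: vowel (running total: 1)
  'f' at position 2: consonant
  'm' at position 3: consonant
  'b' at position 4: consonant
  'a' at position 5: vowel (running total: 2)
  'o' at position 6: vowel (running total: 3)
  'j' at position 7: consonant
  'l' at position 8: consonant
  'f' at position 9: consonant
Total vowels: 3

3


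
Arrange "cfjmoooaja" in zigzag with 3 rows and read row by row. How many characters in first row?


Zigzag "cfjmoooaja" into 3 rows:
Placing characters:
  'c' => row 0
  'f' => row 1
  'j' => row 2
  'm' => row 1
  'o' => row 0
  'o' => row 1
  'o' => row 2
  'a' => row 1
  'j' => row 0
  'a' => row 1
Rows:
  Row 0: "coj"
  Row 1: "fmoaa"
  Row 2: "jo"
First row length: 3

3


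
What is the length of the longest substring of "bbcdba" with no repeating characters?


Input: "bbcdba"
Sliding window (track last position of each char):
  Position 0 ('b'): window [0,0] length 1 -- new best
  Position 1 ('b'): repeat (last at 0), move window start to 1
  Position 1 ('b'): window [1,1] length 1
  Position 2 ('c'): window [1,2] length 2 -- new best
  Position 3 ('d'): window [1,3] length 3 -- new best
  Position 4 ('b'): repeat (last at 1), move window start to 2
  Position 4 ('b'): window [2,4] length 3
  Position 5 ('a'): window [2,5] length 4 -- new best
Longest substring with no repeats: "cdba" with length 4

4


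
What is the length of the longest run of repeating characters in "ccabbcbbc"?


Input: "ccabbcbbc"
Scanning for longest run:
  Position 1 ('c'): continues run of 'c', length=2
  Position 2 ('a'): new char, reset run to 1
  Position 3 ('b'): new char, reset run to 1
  Position 4 ('b'): continues run of 'b', length=2
  Position 5 ('c'): new char, reset run to 1
  Position 6 ('b'): new char, reset run to 1
  Position 7 ('b'): continues run of 'b', length=2
  Position 8 ('c'): new char, reset run to 1
Longest run: 'c' with length 2

2


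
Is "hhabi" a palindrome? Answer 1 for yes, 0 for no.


Input: hhabi
Reversed: ibahh
  Compare pos 0 ('h') with pos 4 ('i'): MISMATCH
  Compare pos 1 ('h') with pos 3 ('b'): MISMATCH
Result: not a palindrome

0


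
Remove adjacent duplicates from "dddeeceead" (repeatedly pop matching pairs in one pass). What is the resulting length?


Input: dddeeceead
Stack-based adjacent duplicate removal:
  Read 'd': push. Stack: d
  Read 'd': matches stack top 'd' => pop. Stack: (empty)
  Read 'd': push. Stack: d
  Read 'e': push. Stack: de
  Read 'e': matches stack top 'e' => pop. Stack: d
  Read 'c': push. Stack: dc
  Read 'e': push. Stack: dce
  Read 'e': matches stack top 'e' => pop. Stack: dc
  Read 'a': push. Stack: dca
  Read 'd': push. Stack: dcad
Final stack: "dcad" (length 4)

4


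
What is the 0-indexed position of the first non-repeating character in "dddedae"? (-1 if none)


Input: dddedae
Character frequencies:
  'a': 1
  'd': 4
  'e': 2
Scanning left to right for freq == 1:
  Position 0 ('d'): freq=4, skip
  Position 1 ('d'): freq=4, skip
  Position 2 ('d'): freq=4, skip
  Position 3 ('e'): freq=2, skip
  Position 4 ('d'): freq=4, skip
  Position 5 ('a'): unique! => answer = 5

5


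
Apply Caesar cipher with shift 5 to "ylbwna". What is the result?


Caesar cipher: shift "ylbwna" by 5
  'y' (pos 24) + 5 = pos 3 = 'd'
  'l' (pos 11) + 5 = pos 16 = 'q'
  'b' (pos 1) + 5 = pos 6 = 'g'
  'w' (pos 22) + 5 = pos 1 = 'b'
  'n' (pos 13) + 5 = pos 18 = 's'
  'a' (pos 0) + 5 = pos 5 = 'f'
Result: dqgbsf

dqgbsf


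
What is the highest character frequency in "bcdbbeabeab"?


Input: bcdbbeabeab
Character counts:
  'a': 2
  'b': 5
  'c': 1
  'd': 1
  'e': 2
Maximum frequency: 5

5


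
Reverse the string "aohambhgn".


Input: aohambhgn
Reading characters right to left:
  Position 8: 'n'
  Position 7: 'g'
  Position 6: 'h'
  Position 5: 'b'
  Position 4: 'm'
  Position 3: 'a'
  Position 2: 'h'
  Position 1: 'o'
  Position 0: 'a'
Reversed: nghbmahoa

nghbmahoa


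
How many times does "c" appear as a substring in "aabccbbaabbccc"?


Searching for "c" in "aabccbbaabbccc"
Scanning each position:
  Position 0: "a" => no
  Position 1: "a" => no
  Position 2: "b" => no
  Position 3: "c" => MATCH
  Position 4: "c" => MATCH
  Position 5: "b" => no
  Position 6: "b" => no
  Position 7: "a" => no
  Position 8: "a" => no
  Position 9: "b" => no
  Position 10: "b" => no
  Position 11: "c" => MATCH
  Position 12: "c" => MATCH
  Position 13: "c" => MATCH
Total occurrences: 5

5


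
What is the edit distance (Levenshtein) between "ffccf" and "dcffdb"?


Computing edit distance: "ffccf" -> "dcffdb"
DP table:
           d    c    f    f    d    b
      0    1    2    3    4    5    6
  f   1    1    2    2    3    4    5
  f   2    2    2    2    2    3    4
  c   3    3    2    3    3    3    4
  c   4    4    3    3    4    4    4
  f   5    5    4    3    3    4    5
Edit distance = dp[5][6] = 5

5


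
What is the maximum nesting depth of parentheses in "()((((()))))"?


Input: "()((((()))))"
Tracking depth:
  Position 0 '(': depth becomes 1
  Position 1 ')': depth becomes 0
  Position 2 '(': depth becomes 1
  Position 3 '(': depth becomes 2
  Position 4 '(': depth becomes 3
  Position 5 '(': depth becomes 4
  Position 6 '(': depth becomes 5
  Position 7 ')': depth becomes 4
  Position 8 ')': depth becomes 3
  Position 9 ')': depth becomes 2
  Position 10 ')': depth becomes 1
  Position 11 ')': depth becomes 0
Maximum depth reached: 5

5


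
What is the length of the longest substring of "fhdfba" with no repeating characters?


Input: "fhdfba"
Sliding window (track last position of each char):
  Position 0 ('f'): window [0,0] length 1 -- new best
  Position 1 ('h'): window [0,1] length 2 -- new best
  Position 2 ('d'): window [0,2] length 3 -- new best
  Position 3 ('f'): repeat (last at 0), move window start to 1
  Position 3 ('f'): window [1,3] length 3
  Position 4 ('b'): window [1,4] length 4 -- new best
  Position 5 ('a'): window [1,5] length 5 -- new best
Longest substring with no repeats: "hdfba" with length 5

5


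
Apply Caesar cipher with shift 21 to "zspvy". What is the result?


Caesar cipher: shift "zspvy" by 21
  'z' (pos 25) + 21 = pos 20 = 'u'
  's' (pos 18) + 21 = pos 13 = 'n'
  'p' (pos 15) + 21 = pos 10 = 'k'
  'v' (pos 21) + 21 = pos 16 = 'q'
  'y' (pos 24) + 21 = pos 19 = 't'
Result: unkqt

unkqt


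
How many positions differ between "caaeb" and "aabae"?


Comparing "caaeb" and "aabae" position by position:
  Position 0: 'c' vs 'a' => DIFFER
  Position 1: 'a' vs 'a' => same
  Position 2: 'a' vs 'b' => DIFFER
  Position 3: 'e' vs 'a' => DIFFER
  Position 4: 'b' vs 'e' => DIFFER
Positions that differ: 4

4


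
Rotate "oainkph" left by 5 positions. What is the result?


Input: "oainkph", rotate left by 5
First 5 characters: "oaink"
Remaining characters: "ph"
Concatenate remaining + first: "ph" + "oaink" = "phoaink"

phoaink


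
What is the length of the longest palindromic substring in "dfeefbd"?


Input: "dfeefbd"
Checking substrings for palindromes:
  [1:5] "feef" (len 4) => palindrome
  [2:4] "ee" (len 2) => palindrome
Longest palindromic substring: "feef" with length 4

4


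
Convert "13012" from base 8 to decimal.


Input: "13012" in base 8
Positional expansion:
  Digit '1' (value 1) x 8^4 = 4096
  Digit '3' (value 3) x 8^3 = 1536
  Digit '0' (value 0) x 8^2 = 0
  Digit '1' (value 1) x 8^1 = 8
  Digit '2' (value 2) x 8^0 = 2
Sum = 5642

5642


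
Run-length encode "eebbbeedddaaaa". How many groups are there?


Input: eebbbeedddaaaa
Scanning for consecutive runs:
  Group 1: 'e' x 2 (positions 0-1)
  Group 2: 'b' x 3 (positions 2-4)
  Group 3: 'e' x 2 (positions 5-6)
  Group 4: 'd' x 3 (positions 7-9)
  Group 5: 'a' x 4 (positions 10-13)
Total groups: 5

5


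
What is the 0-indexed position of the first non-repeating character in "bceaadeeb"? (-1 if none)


Input: bceaadeeb
Character frequencies:
  'a': 2
  'b': 2
  'c': 1
  'd': 1
  'e': 3
Scanning left to right for freq == 1:
  Position 0 ('b'): freq=2, skip
  Position 1 ('c'): unique! => answer = 1

1


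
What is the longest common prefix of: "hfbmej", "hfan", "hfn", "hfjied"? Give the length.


Words: hfbmej, hfan, hfn, hfjied
  Position 0: all 'h' => match
  Position 1: all 'f' => match
  Position 2: ('b', 'a', 'n', 'j') => mismatch, stop
LCP = "hf" (length 2)

2


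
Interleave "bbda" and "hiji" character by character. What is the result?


Interleaving "bbda" and "hiji":
  Position 0: 'b' from first, 'h' from second => "bh"
  Position 1: 'b' from first, 'i' from second => "bi"
  Position 2: 'd' from first, 'j' from second => "dj"
  Position 3: 'a' from first, 'i' from second => "ai"
Result: bhbidjai

bhbidjai


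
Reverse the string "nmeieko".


Input: nmeieko
Reading characters right to left:
  Position 6: 'o'
  Position 5: 'k'
  Position 4: 'e'
  Position 3: 'i'
  Position 2: 'e'
  Position 1: 'm'
  Position 0: 'n'
Reversed: okeiemn

okeiemn


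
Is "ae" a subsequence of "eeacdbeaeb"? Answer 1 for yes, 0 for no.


Check if "ae" is a subsequence of "eeacdbeaeb"
Greedy scan:
  Position 0 ('e'): no match needed
  Position 1 ('e'): no match needed
  Position 2 ('a'): matches sub[0] = 'a'
  Position 3 ('c'): no match needed
  Position 4 ('d'): no match needed
  Position 5 ('b'): no match needed
  Position 6 ('e'): matches sub[1] = 'e'
  Position 7 ('a'): no match needed
  Position 8 ('e'): no match needed
  Position 9 ('b'): no match needed
All 2 characters matched => is a subsequence

1


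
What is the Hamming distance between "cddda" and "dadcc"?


Comparing "cddda" and "dadcc" position by position:
  Position 0: 'c' vs 'd' => differ
  Position 1: 'd' vs 'a' => differ
  Position 2: 'd' vs 'd' => same
  Position 3: 'd' vs 'c' => differ
  Position 4: 'a' vs 'c' => differ
Total differences (Hamming distance): 4

4


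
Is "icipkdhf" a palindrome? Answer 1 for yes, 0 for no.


Input: icipkdhf
Reversed: fhdkpici
  Compare pos 0 ('i') with pos 7 ('f'): MISMATCH
  Compare pos 1 ('c') with pos 6 ('h'): MISMATCH
  Compare pos 2 ('i') with pos 5 ('d'): MISMATCH
  Compare pos 3 ('p') with pos 4 ('k'): MISMATCH
Result: not a palindrome

0


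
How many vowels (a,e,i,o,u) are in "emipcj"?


Input: emipcj
Checking each character:
  'e' at position 0: vowel (running total: 1)
  'm' at position 1: consonant
  'i' at position 2: vowel (running total: 2)
  'p' at position 3: consonant
  'c' at position 4: consonant
  'j' at position 5: consonant
Total vowels: 2

2


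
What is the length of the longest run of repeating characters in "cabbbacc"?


Input: "cabbbacc"
Scanning for longest run:
  Position 1 ('a'): new char, reset run to 1
  Position 2 ('b'): new char, reset run to 1
  Position 3 ('b'): continues run of 'b', length=2
  Position 4 ('b'): continues run of 'b', length=3
  Position 5 ('a'): new char, reset run to 1
  Position 6 ('c'): new char, reset run to 1
  Position 7 ('c'): continues run of 'c', length=2
Longest run: 'b' with length 3

3


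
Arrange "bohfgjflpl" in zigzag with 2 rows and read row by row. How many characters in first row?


Zigzag "bohfgjflpl" into 2 rows:
Placing characters:
  'b' => row 0
  'o' => row 1
  'h' => row 0
  'f' => row 1
  'g' => row 0
  'j' => row 1
  'f' => row 0
  'l' => row 1
  'p' => row 0
  'l' => row 1
Rows:
  Row 0: "bhgfp"
  Row 1: "ofjll"
First row length: 5

5


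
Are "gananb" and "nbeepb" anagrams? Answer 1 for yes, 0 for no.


Strings: "gananb", "nbeepb"
Sorted first:  aabgnn
Sorted second: bbeenp
Differ at position 0: 'a' vs 'b' => not anagrams

0


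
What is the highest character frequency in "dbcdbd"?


Input: dbcdbd
Character counts:
  'b': 2
  'c': 1
  'd': 3
Maximum frequency: 3

3


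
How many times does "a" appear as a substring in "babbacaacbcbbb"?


Searching for "a" in "babbacaacbcbbb"
Scanning each position:
  Position 0: "b" => no
  Position 1: "a" => MATCH
  Position 2: "b" => no
  Position 3: "b" => no
  Position 4: "a" => MATCH
  Position 5: "c" => no
  Position 6: "a" => MATCH
  Position 7: "a" => MATCH
  Position 8: "c" => no
  Position 9: "b" => no
  Position 10: "c" => no
  Position 11: "b" => no
  Position 12: "b" => no
  Position 13: "b" => no
Total occurrences: 4

4


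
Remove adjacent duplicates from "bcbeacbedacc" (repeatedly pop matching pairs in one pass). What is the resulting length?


Input: bcbeacbedacc
Stack-based adjacent duplicate removal:
  Read 'b': push. Stack: b
  Read 'c': push. Stack: bc
  Read 'b': push. Stack: bcb
  Read 'e': push. Stack: bcbe
  Read 'a': push. Stack: bcbea
  Read 'c': push. Stack: bcbeac
  Read 'b': push. Stack: bcbeacb
  Read 'e': push. Stack: bcbeacbe
  Read 'd': push. Stack: bcbeacbed
  Read 'a': push. Stack: bcbeacbeda
  Read 'c': push. Stack: bcbeacbedac
  Read 'c': matches stack top 'c' => pop. Stack: bcbeacbeda
Final stack: "bcbeacbeda" (length 10)

10


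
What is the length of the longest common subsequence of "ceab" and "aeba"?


LCS of "ceab" and "aeba"
DP table:
           a    e    b    a
      0    0    0    0    0
  c   0    0    0    0    0
  e   0    0    1    1    1
  a   0    1    1    1    2
  b   0    1    1    2    2
LCS length = dp[4][4] = 2

2


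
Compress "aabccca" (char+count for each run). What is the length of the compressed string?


Input: aabccca
Runs:
  'a' x 2 => "a2"
  'b' x 1 => "b1"
  'c' x 3 => "c3"
  'a' x 1 => "a1"
Compressed: "a2b1c3a1"
Compressed length: 8

8


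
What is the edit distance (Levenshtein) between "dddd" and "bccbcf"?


Computing edit distance: "dddd" -> "bccbcf"
DP table:
           b    c    c    b    c    f
      0    1    2    3    4    5    6
  d   1    1    2    3    4    5    6
  d   2    2    2    3    4    5    6
  d   3    3    3    3    4    5    6
  d   4    4    4    4    4    5    6
Edit distance = dp[4][6] = 6

6


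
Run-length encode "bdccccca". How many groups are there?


Input: bdccccca
Scanning for consecutive runs:
  Group 1: 'b' x 1 (positions 0-0)
  Group 2: 'd' x 1 (positions 1-1)
  Group 3: 'c' x 5 (positions 2-6)
  Group 4: 'a' x 1 (positions 7-7)
Total groups: 4

4


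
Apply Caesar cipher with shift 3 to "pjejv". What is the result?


Caesar cipher: shift "pjejv" by 3
  'p' (pos 15) + 3 = pos 18 = 's'
  'j' (pos 9) + 3 = pos 12 = 'm'
  'e' (pos 4) + 3 = pos 7 = 'h'
  'j' (pos 9) + 3 = pos 12 = 'm'
  'v' (pos 21) + 3 = pos 24 = 'y'
Result: smhmy

smhmy


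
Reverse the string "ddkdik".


Input: ddkdik
Reading characters right to left:
  Position 5: 'k'
  Position 4: 'i'
  Position 3: 'd'
  Position 2: 'k'
  Position 1: 'd'
  Position 0: 'd'
Reversed: kidkdd

kidkdd


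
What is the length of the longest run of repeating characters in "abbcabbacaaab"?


Input: "abbcabbacaaab"
Scanning for longest run:
  Position 1 ('b'): new char, reset run to 1
  Position 2 ('b'): continues run of 'b', length=2
  Position 3 ('c'): new char, reset run to 1
  Position 4 ('a'): new char, reset run to 1
  Position 5 ('b'): new char, reset run to 1
  Position 6 ('b'): continues run of 'b', length=2
  Position 7 ('a'): new char, reset run to 1
  Position 8 ('c'): new char, reset run to 1
  Position 9 ('a'): new char, reset run to 1
  Position 10 ('a'): continues run of 'a', length=2
  Position 11 ('a'): continues run of 'a', length=3
  Position 12 ('b'): new char, reset run to 1
Longest run: 'a' with length 3

3


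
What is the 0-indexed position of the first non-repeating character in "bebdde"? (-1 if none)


Input: bebdde
Character frequencies:
  'b': 2
  'd': 2
  'e': 2
Scanning left to right for freq == 1:
  Position 0 ('b'): freq=2, skip
  Position 1 ('e'): freq=2, skip
  Position 2 ('b'): freq=2, skip
  Position 3 ('d'): freq=2, skip
  Position 4 ('d'): freq=2, skip
  Position 5 ('e'): freq=2, skip
  No unique character found => answer = -1

-1


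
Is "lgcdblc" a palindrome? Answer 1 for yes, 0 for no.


Input: lgcdblc
Reversed: clbdcgl
  Compare pos 0 ('l') with pos 6 ('c'): MISMATCH
  Compare pos 1 ('g') with pos 5 ('l'): MISMATCH
  Compare pos 2 ('c') with pos 4 ('b'): MISMATCH
Result: not a palindrome

0


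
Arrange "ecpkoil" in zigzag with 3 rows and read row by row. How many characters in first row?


Zigzag "ecpkoil" into 3 rows:
Placing characters:
  'e' => row 0
  'c' => row 1
  'p' => row 2
  'k' => row 1
  'o' => row 0
  'i' => row 1
  'l' => row 2
Rows:
  Row 0: "eo"
  Row 1: "cki"
  Row 2: "pl"
First row length: 2

2


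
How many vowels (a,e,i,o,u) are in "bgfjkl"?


Input: bgfjkl
Checking each character:
  'b' at position 0: consonant
  'g' at position 1: consonant
  'f' at position 2: consonant
  'j' at position 3: consonant
  'k' at position 4: consonant
  'l' at position 5: consonant
Total vowels: 0

0


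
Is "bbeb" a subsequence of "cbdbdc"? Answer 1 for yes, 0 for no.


Check if "bbeb" is a subsequence of "cbdbdc"
Greedy scan:
  Position 0 ('c'): no match needed
  Position 1 ('b'): matches sub[0] = 'b'
  Position 2 ('d'): no match needed
  Position 3 ('b'): matches sub[1] = 'b'
  Position 4 ('d'): no match needed
  Position 5 ('c'): no match needed
Only matched 2/4 characters => not a subsequence

0


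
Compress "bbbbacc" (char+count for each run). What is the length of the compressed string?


Input: bbbbacc
Runs:
  'b' x 4 => "b4"
  'a' x 1 => "a1"
  'c' x 2 => "c2"
Compressed: "b4a1c2"
Compressed length: 6

6


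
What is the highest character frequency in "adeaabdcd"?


Input: adeaabdcd
Character counts:
  'a': 3
  'b': 1
  'c': 1
  'd': 3
  'e': 1
Maximum frequency: 3

3


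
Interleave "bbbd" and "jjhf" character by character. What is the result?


Interleaving "bbbd" and "jjhf":
  Position 0: 'b' from first, 'j' from second => "bj"
  Position 1: 'b' from first, 'j' from second => "bj"
  Position 2: 'b' from first, 'h' from second => "bh"
  Position 3: 'd' from first, 'f' from second => "df"
Result: bjbjbhdf

bjbjbhdf


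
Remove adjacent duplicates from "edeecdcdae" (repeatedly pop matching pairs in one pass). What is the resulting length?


Input: edeecdcdae
Stack-based adjacent duplicate removal:
  Read 'e': push. Stack: e
  Read 'd': push. Stack: ed
  Read 'e': push. Stack: ede
  Read 'e': matches stack top 'e' => pop. Stack: ed
  Read 'c': push. Stack: edc
  Read 'd': push. Stack: edcd
  Read 'c': push. Stack: edcdc
  Read 'd': push. Stack: edcdcd
  Read 'a': push. Stack: edcdcda
  Read 'e': push. Stack: edcdcdae
Final stack: "edcdcdae" (length 8)

8


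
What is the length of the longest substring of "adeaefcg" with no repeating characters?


Input: "adeaefcg"
Sliding window (track last position of each char):
  Position 0 ('a'): window [0,0] length 1 -- new best
  Position 1 ('d'): window [0,1] length 2 -- new best
  Position 2 ('e'): window [0,2] length 3 -- new best
  Position 3 ('a'): repeat (last at 0), move window start to 1
  Position 3 ('a'): window [1,3] length 3
  Position 4 ('e'): repeat (last at 2), move window start to 3
  Position 4 ('e'): window [3,4] length 2
  Position 5 ('f'): window [3,5] length 3
  Position 6 ('c'): window [3,6] length 4 -- new best
  Position 7 ('g'): window [3,7] length 5 -- new best
Longest substring with no repeats: "aefcg" with length 5

5


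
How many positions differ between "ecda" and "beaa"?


Comparing "ecda" and "beaa" position by position:
  Position 0: 'e' vs 'b' => DIFFER
  Position 1: 'c' vs 'e' => DIFFER
  Position 2: 'd' vs 'a' => DIFFER
  Position 3: 'a' vs 'a' => same
Positions that differ: 3

3


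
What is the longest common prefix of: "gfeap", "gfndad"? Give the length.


Words: gfeap, gfndad
  Position 0: all 'g' => match
  Position 1: all 'f' => match
  Position 2: ('e', 'n') => mismatch, stop
LCP = "gf" (length 2)

2


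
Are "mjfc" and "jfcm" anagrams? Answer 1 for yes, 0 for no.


Strings: "mjfc", "jfcm"
Sorted first:  cfjm
Sorted second: cfjm
Sorted forms match => anagrams

1


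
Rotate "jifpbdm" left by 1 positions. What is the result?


Input: "jifpbdm", rotate left by 1
First 1 characters: "j"
Remaining characters: "ifpbdm"
Concatenate remaining + first: "ifpbdm" + "j" = "ifpbdmj"

ifpbdmj


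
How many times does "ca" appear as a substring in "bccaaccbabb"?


Searching for "ca" in "bccaaccbabb"
Scanning each position:
  Position 0: "bc" => no
  Position 1: "cc" => no
  Position 2: "ca" => MATCH
  Position 3: "aa" => no
  Position 4: "ac" => no
  Position 5: "cc" => no
  Position 6: "cb" => no
  Position 7: "ba" => no
  Position 8: "ab" => no
  Position 9: "bb" => no
Total occurrences: 1

1


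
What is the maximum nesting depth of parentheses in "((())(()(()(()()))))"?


Input: "((())(()(()(()()))))"
Tracking depth:
  Position 0 '(': depth becomes 1
  Position 1 '(': depth becomes 2
  Position 2 '(': depth becomes 3
  Position 3 ')': depth becomes 2
  Position 4 ')': depth becomes 1
  Position 5 '(': depth becomes 2
  Position 6 '(': depth becomes 3
  Position 7 ')': depth becomes 2
  Position 8 '(': depth becomes 3
  Position 9 '(': depth becomes 4
  Position 10 ')': depth becomes 3
  Position 11 '(': depth becomes 4
  Position 12 '(': depth becomes 5
  Position 13 ')': depth becomes 4
  Position 14 '(': depth becomes 5
  Position 15 ')': depth becomes 4
  Position 16 ')': depth becomes 3
  Position 17 ')': depth becomes 2
  Position 18 ')': depth becomes 1
  Position 19 ')': depth becomes 0
Maximum depth reached: 5

5


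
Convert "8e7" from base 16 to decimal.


Input: "8e7" in base 16
Positional expansion:
  Digit '8' (value 8) x 16^2 = 2048
  Digit 'e' (value 14) x 16^1 = 224
  Digit '7' (value 7) x 16^0 = 7
Sum = 2279

2279


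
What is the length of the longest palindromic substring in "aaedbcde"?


Input: "aaedbcde"
Checking substrings for palindromes:
  [0:2] "aa" (len 2) => palindrome
Longest palindromic substring: "aa" with length 2

2


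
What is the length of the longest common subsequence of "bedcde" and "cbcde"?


LCS of "bedcde" and "cbcde"
DP table:
           c    b    c    d    e
      0    0    0    0    0    0
  b   0    0    1    1    1    1
  e   0    0    1    1    1    2
  d   0    0    1    1    2    2
  c   0    1    1    2    2    2
  d   0    1    1    2    3    3
  e   0    1    1    2    3    4
LCS length = dp[6][5] = 4

4


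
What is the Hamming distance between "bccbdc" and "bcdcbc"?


Comparing "bccbdc" and "bcdcbc" position by position:
  Position 0: 'b' vs 'b' => same
  Position 1: 'c' vs 'c' => same
  Position 2: 'c' vs 'd' => differ
  Position 3: 'b' vs 'c' => differ
  Position 4: 'd' vs 'b' => differ
  Position 5: 'c' vs 'c' => same
Total differences (Hamming distance): 3

3


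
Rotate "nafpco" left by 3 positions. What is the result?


Input: "nafpco", rotate left by 3
First 3 characters: "naf"
Remaining characters: "pco"
Concatenate remaining + first: "pco" + "naf" = "pconaf"

pconaf


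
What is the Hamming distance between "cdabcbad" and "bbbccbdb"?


Comparing "cdabcbad" and "bbbccbdb" position by position:
  Position 0: 'c' vs 'b' => differ
  Position 1: 'd' vs 'b' => differ
  Position 2: 'a' vs 'b' => differ
  Position 3: 'b' vs 'c' => differ
  Position 4: 'c' vs 'c' => same
  Position 5: 'b' vs 'b' => same
  Position 6: 'a' vs 'd' => differ
  Position 7: 'd' vs 'b' => differ
Total differences (Hamming distance): 6

6


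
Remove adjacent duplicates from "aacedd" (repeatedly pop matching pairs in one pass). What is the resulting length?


Input: aacedd
Stack-based adjacent duplicate removal:
  Read 'a': push. Stack: a
  Read 'a': matches stack top 'a' => pop. Stack: (empty)
  Read 'c': push. Stack: c
  Read 'e': push. Stack: ce
  Read 'd': push. Stack: ced
  Read 'd': matches stack top 'd' => pop. Stack: ce
Final stack: "ce" (length 2)

2


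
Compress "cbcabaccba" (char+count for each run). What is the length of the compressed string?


Input: cbcabaccba
Runs:
  'c' x 1 => "c1"
  'b' x 1 => "b1"
  'c' x 1 => "c1"
  'a' x 1 => "a1"
  'b' x 1 => "b1"
  'a' x 1 => "a1"
  'c' x 2 => "c2"
  'b' x 1 => "b1"
  'a' x 1 => "a1"
Compressed: "c1b1c1a1b1a1c2b1a1"
Compressed length: 18

18


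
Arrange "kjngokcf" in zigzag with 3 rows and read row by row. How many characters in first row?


Zigzag "kjngokcf" into 3 rows:
Placing characters:
  'k' => row 0
  'j' => row 1
  'n' => row 2
  'g' => row 1
  'o' => row 0
  'k' => row 1
  'c' => row 2
  'f' => row 1
Rows:
  Row 0: "ko"
  Row 1: "jgkf"
  Row 2: "nc"
First row length: 2

2


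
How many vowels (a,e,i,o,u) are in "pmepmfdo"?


Input: pmepmfdo
Checking each character:
  'p' at position 0: consonant
  'm' at position 1: consonant
  'e' at position 2: vowel (running total: 1)
  'p' at position 3: consonant
  'm' at position 4: consonant
  'f' at position 5: consonant
  'd' at position 6: consonant
  'o' at position 7: vowel (running total: 2)
Total vowels: 2

2


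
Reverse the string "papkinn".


Input: papkinn
Reading characters right to left:
  Position 6: 'n'
  Position 5: 'n'
  Position 4: 'i'
  Position 3: 'k'
  Position 2: 'p'
  Position 1: 'a'
  Position 0: 'p'
Reversed: nnikpap

nnikpap


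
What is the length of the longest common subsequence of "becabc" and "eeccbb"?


LCS of "becabc" and "eeccbb"
DP table:
           e    e    c    c    b    b
      0    0    0    0    0    0    0
  b   0    0    0    0    0    1    1
  e   0    1    1    1    1    1    1
  c   0    1    1    2    2    2    2
  a   0    1    1    2    2    2    2
  b   0    1    1    2    2    3    3
  c   0    1    1    2    3    3    3
LCS length = dp[6][6] = 3

3


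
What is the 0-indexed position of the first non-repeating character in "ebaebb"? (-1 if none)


Input: ebaebb
Character frequencies:
  'a': 1
  'b': 3
  'e': 2
Scanning left to right for freq == 1:
  Position 0 ('e'): freq=2, skip
  Position 1 ('b'): freq=3, skip
  Position 2 ('a'): unique! => answer = 2

2


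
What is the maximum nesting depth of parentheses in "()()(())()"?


Input: "()()(())()"
Tracking depth:
  Position 0 '(': depth becomes 1
  Position 1 ')': depth becomes 0
  Position 2 '(': depth becomes 1
  Position 3 ')': depth becomes 0
  Position 4 '(': depth becomes 1
  Position 5 '(': depth becomes 2
  Position 6 ')': depth becomes 1
  Position 7 ')': depth becomes 0
  Position 8 '(': depth becomes 1
  Position 9 ')': depth becomes 0
Maximum depth reached: 2

2


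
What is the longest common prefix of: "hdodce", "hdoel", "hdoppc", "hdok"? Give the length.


Words: hdodce, hdoel, hdoppc, hdok
  Position 0: all 'h' => match
  Position 1: all 'd' => match
  Position 2: all 'o' => match
  Position 3: ('d', 'e', 'p', 'k') => mismatch, stop
LCP = "hdo" (length 3)

3


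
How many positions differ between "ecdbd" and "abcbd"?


Comparing "ecdbd" and "abcbd" position by position:
  Position 0: 'e' vs 'a' => DIFFER
  Position 1: 'c' vs 'b' => DIFFER
  Position 2: 'd' vs 'c' => DIFFER
  Position 3: 'b' vs 'b' => same
  Position 4: 'd' vs 'd' => same
Positions that differ: 3

3


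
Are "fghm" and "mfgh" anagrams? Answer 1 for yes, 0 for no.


Strings: "fghm", "mfgh"
Sorted first:  fghm
Sorted second: fghm
Sorted forms match => anagrams

1


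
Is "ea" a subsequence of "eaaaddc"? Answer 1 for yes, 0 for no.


Check if "ea" is a subsequence of "eaaaddc"
Greedy scan:
  Position 0 ('e'): matches sub[0] = 'e'
  Position 1 ('a'): matches sub[1] = 'a'
  Position 2 ('a'): no match needed
  Position 3 ('a'): no match needed
  Position 4 ('d'): no match needed
  Position 5 ('d'): no match needed
  Position 6 ('c'): no match needed
All 2 characters matched => is a subsequence

1


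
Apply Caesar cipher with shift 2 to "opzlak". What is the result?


Caesar cipher: shift "opzlak" by 2
  'o' (pos 14) + 2 = pos 16 = 'q'
  'p' (pos 15) + 2 = pos 17 = 'r'
  'z' (pos 25) + 2 = pos 1 = 'b'
  'l' (pos 11) + 2 = pos 13 = 'n'
  'a' (pos 0) + 2 = pos 2 = 'c'
  'k' (pos 10) + 2 = pos 12 = 'm'
Result: qrbncm

qrbncm


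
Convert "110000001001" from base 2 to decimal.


Input: "110000001001" in base 2
Positional expansion:
  Digit '1' (value 1) x 2^11 = 2048
  Digit '1' (value 1) x 2^10 = 1024
  Digit '0' (value 0) x 2^9 = 0
  Digit '0' (value 0) x 2^8 = 0
  Digit '0' (value 0) x 2^7 = 0
  Digit '0' (value 0) x 2^6 = 0
  Digit '0' (value 0) x 2^5 = 0
  Digit '0' (value 0) x 2^4 = 0
  Digit '1' (value 1) x 2^3 = 8
  Digit '0' (value 0) x 2^2 = 0
  Digit '0' (value 0) x 2^1 = 0
  Digit '1' (value 1) x 2^0 = 1
Sum = 3081

3081


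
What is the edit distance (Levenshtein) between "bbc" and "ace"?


Computing edit distance: "bbc" -> "ace"
DP table:
           a    c    e
      0    1    2    3
  b   1    1    2    3
  b   2    2    2    3
  c   3    3    2    3
Edit distance = dp[3][3] = 3

3


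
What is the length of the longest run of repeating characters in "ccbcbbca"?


Input: "ccbcbbca"
Scanning for longest run:
  Position 1 ('c'): continues run of 'c', length=2
  Position 2 ('b'): new char, reset run to 1
  Position 3 ('c'): new char, reset run to 1
  Position 4 ('b'): new char, reset run to 1
  Position 5 ('b'): continues run of 'b', length=2
  Position 6 ('c'): new char, reset run to 1
  Position 7 ('a'): new char, reset run to 1
Longest run: 'c' with length 2

2


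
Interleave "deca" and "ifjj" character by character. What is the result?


Interleaving "deca" and "ifjj":
  Position 0: 'd' from first, 'i' from second => "di"
  Position 1: 'e' from first, 'f' from second => "ef"
  Position 2: 'c' from first, 'j' from second => "cj"
  Position 3: 'a' from first, 'j' from second => "aj"
Result: diefcjaj

diefcjaj
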